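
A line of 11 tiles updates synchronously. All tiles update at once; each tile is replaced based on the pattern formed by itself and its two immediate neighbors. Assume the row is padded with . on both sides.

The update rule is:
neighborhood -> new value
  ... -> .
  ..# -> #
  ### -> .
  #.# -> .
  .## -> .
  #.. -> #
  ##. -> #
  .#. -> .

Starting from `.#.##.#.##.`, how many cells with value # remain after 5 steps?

#...#....##
.#.#.#..#.#
#.....##...
.#...#.##..
#.#.#...##.
count of #: 5

5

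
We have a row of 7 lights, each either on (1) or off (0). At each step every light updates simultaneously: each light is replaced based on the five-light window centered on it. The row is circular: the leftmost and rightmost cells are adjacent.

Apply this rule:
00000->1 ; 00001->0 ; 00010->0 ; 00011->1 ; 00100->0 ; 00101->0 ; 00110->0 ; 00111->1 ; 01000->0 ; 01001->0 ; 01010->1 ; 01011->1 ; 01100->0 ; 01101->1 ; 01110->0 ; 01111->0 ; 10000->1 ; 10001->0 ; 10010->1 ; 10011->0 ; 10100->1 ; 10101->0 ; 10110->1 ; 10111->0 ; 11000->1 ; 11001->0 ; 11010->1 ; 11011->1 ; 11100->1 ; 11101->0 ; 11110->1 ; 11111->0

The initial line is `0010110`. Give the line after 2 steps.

step 1: 0001101
step 2: 0010111

0010111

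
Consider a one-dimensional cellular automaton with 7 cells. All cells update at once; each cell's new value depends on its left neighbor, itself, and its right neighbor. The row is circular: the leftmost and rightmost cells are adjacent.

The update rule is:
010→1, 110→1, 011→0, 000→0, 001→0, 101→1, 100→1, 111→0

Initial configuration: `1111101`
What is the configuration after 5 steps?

0110000

0000110
0000011
1000001
1100000
0110000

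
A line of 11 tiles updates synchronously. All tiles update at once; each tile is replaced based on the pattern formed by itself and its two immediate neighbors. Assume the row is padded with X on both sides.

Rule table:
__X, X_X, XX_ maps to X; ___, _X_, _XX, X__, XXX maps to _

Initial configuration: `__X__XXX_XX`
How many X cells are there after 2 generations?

5

_X__X__XX__
X__X__X_X_X
count of X: 5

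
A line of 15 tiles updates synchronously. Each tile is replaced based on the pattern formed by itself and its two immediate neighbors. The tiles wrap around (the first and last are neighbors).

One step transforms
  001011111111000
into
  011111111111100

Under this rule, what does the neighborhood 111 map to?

1

At position 5 the neighborhood is 111; the next row has 1 there.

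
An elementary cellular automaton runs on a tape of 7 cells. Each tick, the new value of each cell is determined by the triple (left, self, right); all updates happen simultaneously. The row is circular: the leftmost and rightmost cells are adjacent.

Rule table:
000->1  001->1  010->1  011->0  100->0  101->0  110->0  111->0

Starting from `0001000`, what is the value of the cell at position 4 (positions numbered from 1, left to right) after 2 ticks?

1111011
0000000
position 4 holds 0

0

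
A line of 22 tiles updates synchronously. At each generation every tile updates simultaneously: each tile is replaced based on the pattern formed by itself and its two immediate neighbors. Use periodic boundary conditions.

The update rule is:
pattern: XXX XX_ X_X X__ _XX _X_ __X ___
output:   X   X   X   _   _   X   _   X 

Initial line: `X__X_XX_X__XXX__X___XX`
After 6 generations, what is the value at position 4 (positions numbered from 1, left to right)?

X__XX_XXX___XX__X_X__X
X___XX_XX_X__X__XXX___
X_X__XX_XXX__X___XX_X_
XXX___XX_XX__X_X__XXXX
XXX_X__XX_X__XXX___XXX
XXXXX___XXX___XX_X__XX
position 4 holds X

X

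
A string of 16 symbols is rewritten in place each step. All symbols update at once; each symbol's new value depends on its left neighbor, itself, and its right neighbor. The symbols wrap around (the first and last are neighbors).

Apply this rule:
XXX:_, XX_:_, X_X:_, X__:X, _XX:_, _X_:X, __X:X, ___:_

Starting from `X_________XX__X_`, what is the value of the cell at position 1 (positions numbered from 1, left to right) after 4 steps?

X

XX_______X__XXX_
__X_____XXXX____
_XXX___X____X___
X___X_XXX__XXX__
position 1 holds X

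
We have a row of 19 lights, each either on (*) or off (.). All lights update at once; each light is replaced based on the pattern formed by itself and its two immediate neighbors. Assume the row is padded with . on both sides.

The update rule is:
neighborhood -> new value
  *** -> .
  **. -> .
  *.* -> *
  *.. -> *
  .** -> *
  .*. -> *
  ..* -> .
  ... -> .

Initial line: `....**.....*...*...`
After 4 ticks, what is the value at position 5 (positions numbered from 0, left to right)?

....*.*....**..**..
....****...*.*.*.*.
....*...*..********
....**..**.*.......
position 5 holds *

*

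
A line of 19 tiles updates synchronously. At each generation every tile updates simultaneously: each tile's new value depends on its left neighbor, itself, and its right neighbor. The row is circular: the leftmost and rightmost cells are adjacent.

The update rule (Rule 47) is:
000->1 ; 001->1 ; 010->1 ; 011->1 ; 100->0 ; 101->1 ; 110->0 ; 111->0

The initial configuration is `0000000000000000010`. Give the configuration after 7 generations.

1111001111111111111

1111111111111111110
1000000000000000001
0011111111111111111
0110000000000000000
1100111111111111111
0001100000000000000
1111001111111111111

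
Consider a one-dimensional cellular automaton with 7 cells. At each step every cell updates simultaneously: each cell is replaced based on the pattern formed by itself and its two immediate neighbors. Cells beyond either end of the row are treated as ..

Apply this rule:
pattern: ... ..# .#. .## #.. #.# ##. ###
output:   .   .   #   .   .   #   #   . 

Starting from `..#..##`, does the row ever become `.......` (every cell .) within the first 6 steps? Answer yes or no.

..#...#
..#...#  (fixed point — unchanged through step 6)
step 6 is ..#...#, still not uniform .

no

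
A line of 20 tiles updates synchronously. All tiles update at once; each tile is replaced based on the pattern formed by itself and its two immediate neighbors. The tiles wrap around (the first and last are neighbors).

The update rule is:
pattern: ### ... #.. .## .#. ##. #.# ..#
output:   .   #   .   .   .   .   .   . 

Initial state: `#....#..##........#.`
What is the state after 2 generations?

#....#####........##

generation 1: ..##.......######...
generation 2: #....#####........##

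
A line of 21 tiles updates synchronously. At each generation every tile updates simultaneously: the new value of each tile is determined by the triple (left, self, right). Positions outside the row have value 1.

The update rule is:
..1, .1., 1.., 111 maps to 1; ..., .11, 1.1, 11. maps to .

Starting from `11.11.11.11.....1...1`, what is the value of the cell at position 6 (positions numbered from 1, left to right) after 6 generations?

1..........1...111.1.
.1........111.1.1..1.
.11......1.1..1.1111.
...1....11.1111..11..
1.111..1....11.11..11
...1.1111..1.....11.1
position 6 holds 1

1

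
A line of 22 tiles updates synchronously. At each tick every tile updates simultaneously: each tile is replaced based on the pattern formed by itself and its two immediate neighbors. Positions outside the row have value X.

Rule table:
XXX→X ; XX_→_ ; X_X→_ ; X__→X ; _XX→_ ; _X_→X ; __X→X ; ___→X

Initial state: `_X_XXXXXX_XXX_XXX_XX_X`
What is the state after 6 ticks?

XXXXXXX_XXX_XXXXXXXXXX

_X__XXXX___X___X______
_XXX_XX_XXXXXXXXXXXXXX
__X______XXXXXXXXXXXXX
XXXXXXXXX_XXXXXXXXXXXX
XXXXXXXX___XXXXXXXXXXX
XXXXXXX_XXX_XXXXXXXXXX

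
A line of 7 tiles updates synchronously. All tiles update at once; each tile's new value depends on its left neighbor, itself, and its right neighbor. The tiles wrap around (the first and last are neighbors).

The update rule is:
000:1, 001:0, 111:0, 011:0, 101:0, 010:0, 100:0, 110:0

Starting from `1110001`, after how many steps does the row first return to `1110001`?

0000100
1110001

2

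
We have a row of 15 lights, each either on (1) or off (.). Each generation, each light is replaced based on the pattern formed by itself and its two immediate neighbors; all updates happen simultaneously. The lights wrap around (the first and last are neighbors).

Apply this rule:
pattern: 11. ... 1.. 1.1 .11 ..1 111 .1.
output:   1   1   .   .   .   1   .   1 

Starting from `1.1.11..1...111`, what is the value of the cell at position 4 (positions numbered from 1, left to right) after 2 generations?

1.1..1.11.11...
1.1.11..1..1.11
position 4 holds .

.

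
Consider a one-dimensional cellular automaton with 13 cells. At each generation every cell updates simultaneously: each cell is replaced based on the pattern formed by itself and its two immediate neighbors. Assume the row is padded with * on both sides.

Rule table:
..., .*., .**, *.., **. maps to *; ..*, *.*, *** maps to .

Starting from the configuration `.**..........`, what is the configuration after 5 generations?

generation 1: .***********.
generation 2: .*.........*.
generation 3: .*********.*.
generation 4: .*.......*.*.
generation 5: .*******.*.*.

.*******.*.*.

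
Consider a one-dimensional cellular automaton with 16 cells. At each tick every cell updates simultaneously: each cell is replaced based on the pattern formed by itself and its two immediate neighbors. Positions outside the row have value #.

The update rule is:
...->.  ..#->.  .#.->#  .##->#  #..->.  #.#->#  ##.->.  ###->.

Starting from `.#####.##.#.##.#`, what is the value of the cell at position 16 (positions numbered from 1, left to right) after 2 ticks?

.

##....##.####.##
......#.##...##.
position 16 holds .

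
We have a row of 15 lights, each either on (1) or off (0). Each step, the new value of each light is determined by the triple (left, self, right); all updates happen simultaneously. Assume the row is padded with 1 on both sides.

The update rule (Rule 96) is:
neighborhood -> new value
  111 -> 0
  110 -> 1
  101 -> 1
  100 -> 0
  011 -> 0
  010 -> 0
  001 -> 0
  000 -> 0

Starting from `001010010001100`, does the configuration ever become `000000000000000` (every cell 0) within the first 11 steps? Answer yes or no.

step 1: 000100000000100
step 2: 000000000000000
all cells are 0 at step 2

yes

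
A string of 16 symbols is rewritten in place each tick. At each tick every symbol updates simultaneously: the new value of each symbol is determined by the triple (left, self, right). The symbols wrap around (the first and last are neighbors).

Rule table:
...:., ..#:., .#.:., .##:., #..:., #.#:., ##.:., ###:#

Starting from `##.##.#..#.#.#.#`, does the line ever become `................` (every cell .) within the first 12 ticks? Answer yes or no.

yes

#...............
................
all cells are . at tick 2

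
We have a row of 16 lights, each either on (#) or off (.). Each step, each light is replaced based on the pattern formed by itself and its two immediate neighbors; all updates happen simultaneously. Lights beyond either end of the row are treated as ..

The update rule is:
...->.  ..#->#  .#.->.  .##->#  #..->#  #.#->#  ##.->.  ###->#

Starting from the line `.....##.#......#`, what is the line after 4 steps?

....##.#.#....#.
...##.#.#.#..#.#
..##.#.#.#.##.#.
.##.#.#.#.##.#.#

.##.#.#.#.##.#.#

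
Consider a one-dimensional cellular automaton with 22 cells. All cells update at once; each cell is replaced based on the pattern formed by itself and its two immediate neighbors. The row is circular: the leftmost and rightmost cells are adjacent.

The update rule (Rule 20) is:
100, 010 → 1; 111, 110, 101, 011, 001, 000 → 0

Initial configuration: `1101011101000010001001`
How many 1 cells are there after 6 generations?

5

generation 1: 0001000001100011001100
generation 2: 0001100000010000100010
generation 3: 0000010000011000110011
generation 4: 1000011000000100001000
generation 5: 1100000100000110001100
generation 6: 0010000110000001000010
count of 1: 5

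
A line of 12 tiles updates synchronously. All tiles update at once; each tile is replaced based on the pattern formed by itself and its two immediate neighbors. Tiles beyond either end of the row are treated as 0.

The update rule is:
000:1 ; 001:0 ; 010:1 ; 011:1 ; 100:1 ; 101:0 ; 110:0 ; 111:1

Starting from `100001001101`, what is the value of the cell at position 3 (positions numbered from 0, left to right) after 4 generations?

111101101001
111001001101
110101101001
100101001101
position 3 holds 1

1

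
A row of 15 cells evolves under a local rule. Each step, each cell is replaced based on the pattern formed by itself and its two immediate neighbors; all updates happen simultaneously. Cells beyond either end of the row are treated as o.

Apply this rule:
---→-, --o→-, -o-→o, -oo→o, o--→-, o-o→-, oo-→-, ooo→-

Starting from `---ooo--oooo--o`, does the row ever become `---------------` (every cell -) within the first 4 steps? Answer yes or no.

step 1: ---o----o-----o
step 2: ---o----o-----o  (fixed point — unchanged through step 4)
step 4 is ---o----o-----o, still not uniform -

no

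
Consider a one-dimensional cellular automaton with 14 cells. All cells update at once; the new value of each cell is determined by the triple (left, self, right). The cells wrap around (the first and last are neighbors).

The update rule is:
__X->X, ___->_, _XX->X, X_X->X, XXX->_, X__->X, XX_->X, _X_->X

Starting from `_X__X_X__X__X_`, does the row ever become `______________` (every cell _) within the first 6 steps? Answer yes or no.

yes

XXXXXXXXXXXXXX
______________
all cells are _ at step 2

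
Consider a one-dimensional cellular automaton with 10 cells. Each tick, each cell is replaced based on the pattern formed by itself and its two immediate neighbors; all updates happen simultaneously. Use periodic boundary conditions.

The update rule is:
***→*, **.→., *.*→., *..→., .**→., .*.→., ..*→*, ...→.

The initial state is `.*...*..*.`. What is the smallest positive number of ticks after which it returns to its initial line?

*...*..*..
...*..*..*
..*..*..*.
.*..*..*..
*..*..*...
..*..*...*
.*..*...*.
*..*...*..
..*...*..*
.*...*..*.

10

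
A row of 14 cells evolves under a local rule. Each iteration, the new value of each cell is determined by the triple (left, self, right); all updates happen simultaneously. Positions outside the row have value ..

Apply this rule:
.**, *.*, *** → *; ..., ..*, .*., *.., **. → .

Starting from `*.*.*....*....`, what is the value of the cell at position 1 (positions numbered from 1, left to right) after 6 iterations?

.

.*.*..........
..*...........
..............
..............  (fixed point — unchanged through iteration 6)
position 1 holds .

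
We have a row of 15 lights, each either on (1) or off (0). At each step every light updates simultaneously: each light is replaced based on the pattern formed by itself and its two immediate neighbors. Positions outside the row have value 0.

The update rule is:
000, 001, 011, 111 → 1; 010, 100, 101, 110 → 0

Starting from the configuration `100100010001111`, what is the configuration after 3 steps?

001001100111110
110011001111100
100110011111001

100110011111001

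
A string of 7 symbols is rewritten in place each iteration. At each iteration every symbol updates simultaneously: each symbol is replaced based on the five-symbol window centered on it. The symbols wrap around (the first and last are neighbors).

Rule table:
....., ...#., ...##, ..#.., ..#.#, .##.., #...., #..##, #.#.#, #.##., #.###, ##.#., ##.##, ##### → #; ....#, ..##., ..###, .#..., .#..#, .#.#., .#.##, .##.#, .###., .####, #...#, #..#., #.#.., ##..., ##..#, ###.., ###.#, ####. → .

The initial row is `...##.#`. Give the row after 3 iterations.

..#..#.
.##..#.
#.#..#.

#.#..#.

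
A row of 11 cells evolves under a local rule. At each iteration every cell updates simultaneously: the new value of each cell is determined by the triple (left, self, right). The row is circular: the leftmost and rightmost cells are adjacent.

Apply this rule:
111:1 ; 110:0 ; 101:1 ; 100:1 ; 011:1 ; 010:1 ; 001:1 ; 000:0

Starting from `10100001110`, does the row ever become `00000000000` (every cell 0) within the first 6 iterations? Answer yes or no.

no

11110011101
11101111011
11011110111
10111101111
01111011111
11110111110
iteration 6 is 11110111110, still not uniform 0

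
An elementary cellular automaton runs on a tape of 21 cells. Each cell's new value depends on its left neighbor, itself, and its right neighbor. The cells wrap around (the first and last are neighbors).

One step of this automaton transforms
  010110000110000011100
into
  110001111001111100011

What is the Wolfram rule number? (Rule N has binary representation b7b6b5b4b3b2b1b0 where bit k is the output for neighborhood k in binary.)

position 17: 111 → 0  (bit 7 = 0)
position 4: 110 → 0  (bit 6 = 0)
position 2: 101 → 0  (bit 5 = 0)
position 5: 100 → 1  (bit 4 = 1)
position 3: 011 → 0  (bit 3 = 0)
position 1: 010 → 1  (bit 2 = 1)
position 0: 001 → 1  (bit 1 = 1)
position 6: 000 → 1  (bit 0 = 1)
bits b7..b0 = 00010111 = 23

23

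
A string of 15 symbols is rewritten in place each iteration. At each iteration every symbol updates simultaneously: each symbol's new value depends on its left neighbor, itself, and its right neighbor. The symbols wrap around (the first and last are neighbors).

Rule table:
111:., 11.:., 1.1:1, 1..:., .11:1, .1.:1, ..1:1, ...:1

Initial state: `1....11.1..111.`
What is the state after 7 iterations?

iteration 1: 1.1111.11.11..1
iteration 2: .11...11.11..11
iteration 3: 11..111.11..11.
iteration 4: 1..11..11..11.1
iteration 5: ..11..11..11.11
iteration 6: .11..11..11.11.
iteration 7: 11..11..11.11..

11..11..11.11..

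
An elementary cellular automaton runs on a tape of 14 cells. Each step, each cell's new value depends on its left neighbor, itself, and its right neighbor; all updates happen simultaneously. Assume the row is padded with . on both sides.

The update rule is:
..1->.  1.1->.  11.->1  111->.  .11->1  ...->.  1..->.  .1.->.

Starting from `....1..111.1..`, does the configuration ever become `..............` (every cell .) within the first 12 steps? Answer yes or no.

yes

.......1.1....
..............
all cells are . at step 2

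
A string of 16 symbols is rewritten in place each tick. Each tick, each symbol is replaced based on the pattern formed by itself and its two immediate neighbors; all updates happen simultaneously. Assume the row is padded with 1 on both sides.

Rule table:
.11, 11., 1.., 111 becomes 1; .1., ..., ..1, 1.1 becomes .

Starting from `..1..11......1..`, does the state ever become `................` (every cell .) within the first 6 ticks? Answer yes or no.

no

1..1.111......1.
11...1111.......
111..11111......
1111.111111.....
1111.1111111....
1111.11111111...
tick 6 is 1111.11111111..., still not uniform .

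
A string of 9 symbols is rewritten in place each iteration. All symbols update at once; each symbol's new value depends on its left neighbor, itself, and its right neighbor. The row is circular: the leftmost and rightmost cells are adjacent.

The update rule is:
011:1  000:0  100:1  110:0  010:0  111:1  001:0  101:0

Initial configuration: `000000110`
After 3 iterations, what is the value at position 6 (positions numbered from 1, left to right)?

000000101
100000000
010000000
position 6 holds 0

0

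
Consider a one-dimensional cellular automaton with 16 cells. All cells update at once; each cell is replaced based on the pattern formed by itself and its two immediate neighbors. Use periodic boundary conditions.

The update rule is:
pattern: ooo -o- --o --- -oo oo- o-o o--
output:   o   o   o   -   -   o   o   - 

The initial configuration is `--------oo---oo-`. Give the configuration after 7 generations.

-------o-o--o-o-
------oooo-oooo-
-----o-oooo-ooo-
----ooo-oooo-oo-
---o-ooo-oooo-o-
--ooo-ooo-ooooo-
-o-ooo-ooo-oooo-

-o-ooo-ooo-oooo-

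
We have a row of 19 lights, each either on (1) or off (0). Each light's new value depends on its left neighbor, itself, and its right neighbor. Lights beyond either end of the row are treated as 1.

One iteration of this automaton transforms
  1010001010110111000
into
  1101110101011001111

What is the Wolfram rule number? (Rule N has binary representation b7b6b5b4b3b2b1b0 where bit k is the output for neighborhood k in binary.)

position 14: 111 → 0  (bit 7 = 0)
position 0: 110 → 1  (bit 6 = 1)
position 1: 101 → 1  (bit 5 = 1)
position 3: 100 → 1  (bit 4 = 1)
position 10: 011 → 0  (bit 3 = 0)
position 2: 010 → 0  (bit 2 = 0)
position 5: 001 → 1  (bit 1 = 1)
position 4: 000 → 1  (bit 0 = 1)
bits b7..b0 = 01110011 = 115

115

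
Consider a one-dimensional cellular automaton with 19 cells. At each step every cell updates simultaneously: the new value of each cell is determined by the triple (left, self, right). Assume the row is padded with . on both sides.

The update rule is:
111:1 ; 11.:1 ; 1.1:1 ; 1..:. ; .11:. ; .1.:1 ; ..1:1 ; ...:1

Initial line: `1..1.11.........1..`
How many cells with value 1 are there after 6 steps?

15

1.111.1.111111111.1
11.11111.1111111111
.11.11111.111111111
1.11.11111.11111111
11.11.11111.1111111
.11.11.11111.111111
count of 1: 15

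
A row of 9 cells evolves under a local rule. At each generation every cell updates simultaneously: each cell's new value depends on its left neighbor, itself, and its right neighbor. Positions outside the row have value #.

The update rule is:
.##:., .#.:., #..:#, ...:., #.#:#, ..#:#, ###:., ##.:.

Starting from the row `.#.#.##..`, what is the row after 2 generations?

.#.#.##..

#.#.#..##
.#.#.##..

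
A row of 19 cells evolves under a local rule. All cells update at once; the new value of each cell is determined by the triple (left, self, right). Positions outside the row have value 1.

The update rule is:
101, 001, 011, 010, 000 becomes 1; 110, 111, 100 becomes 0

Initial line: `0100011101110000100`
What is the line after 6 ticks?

0111001100011001110

tick 1: 1101110011000111101
tick 2: 0011000110011100011
tick 3: 0110011100110001110
tick 4: 1100110001100111001
tick 5: 0001100111001100011
tick 6: 0111001100011001110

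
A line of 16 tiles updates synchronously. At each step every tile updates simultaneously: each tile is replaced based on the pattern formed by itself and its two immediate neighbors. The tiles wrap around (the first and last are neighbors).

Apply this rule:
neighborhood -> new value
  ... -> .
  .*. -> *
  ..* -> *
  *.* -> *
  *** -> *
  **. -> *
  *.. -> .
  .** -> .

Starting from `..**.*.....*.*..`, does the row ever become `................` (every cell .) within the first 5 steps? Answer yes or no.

.*.***....****..
***.**...*.***..
.***.*..***.**.*
*.****.*.***.***
**.******.***.**
step 5 is **.******.***.**, still not uniform .

no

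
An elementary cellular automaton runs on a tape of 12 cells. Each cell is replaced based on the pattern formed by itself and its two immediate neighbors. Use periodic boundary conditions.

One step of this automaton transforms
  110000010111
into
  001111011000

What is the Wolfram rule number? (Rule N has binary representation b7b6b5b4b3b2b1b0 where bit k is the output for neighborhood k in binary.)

position 0: 111 → 0  (bit 7 = 0)
position 1: 110 → 0  (bit 6 = 0)
position 8: 101 → 1  (bit 5 = 1)
position 2: 100 → 1  (bit 4 = 1)
position 9: 011 → 0  (bit 3 = 0)
position 7: 010 → 1  (bit 2 = 1)
position 6: 001 → 0  (bit 1 = 0)
position 3: 000 → 1  (bit 0 = 1)
bits b7..b0 = 00110101 = 53

53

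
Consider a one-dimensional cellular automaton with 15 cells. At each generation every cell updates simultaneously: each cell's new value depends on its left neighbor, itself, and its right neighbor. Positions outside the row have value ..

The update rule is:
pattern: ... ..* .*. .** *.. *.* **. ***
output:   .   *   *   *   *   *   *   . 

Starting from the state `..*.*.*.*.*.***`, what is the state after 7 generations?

.************.*
**..........***
***........**.*
*.**......*****
*****....**...*
*...**..****.**
**.******..****

**.******..****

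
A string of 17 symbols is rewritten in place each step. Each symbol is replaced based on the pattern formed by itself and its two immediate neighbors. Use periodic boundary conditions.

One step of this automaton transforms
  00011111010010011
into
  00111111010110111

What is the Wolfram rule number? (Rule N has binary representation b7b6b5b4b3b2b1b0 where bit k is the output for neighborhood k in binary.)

position 4: 111 → 1  (bit 7 = 1)
position 7: 110 → 1  (bit 6 = 1)
position 8: 101 → 0  (bit 5 = 0)
position 0: 100 → 0  (bit 4 = 0)
position 3: 011 → 1  (bit 3 = 1)
position 9: 010 → 1  (bit 2 = 1)
position 2: 001 → 1  (bit 1 = 1)
position 1: 000 → 0  (bit 0 = 0)
bits b7..b0 = 11001110 = 206

206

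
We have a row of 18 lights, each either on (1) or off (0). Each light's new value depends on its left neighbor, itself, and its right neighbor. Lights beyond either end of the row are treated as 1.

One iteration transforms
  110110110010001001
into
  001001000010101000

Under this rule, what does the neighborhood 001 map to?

At position 9 the neighborhood is 001; the next row has 0 there.

0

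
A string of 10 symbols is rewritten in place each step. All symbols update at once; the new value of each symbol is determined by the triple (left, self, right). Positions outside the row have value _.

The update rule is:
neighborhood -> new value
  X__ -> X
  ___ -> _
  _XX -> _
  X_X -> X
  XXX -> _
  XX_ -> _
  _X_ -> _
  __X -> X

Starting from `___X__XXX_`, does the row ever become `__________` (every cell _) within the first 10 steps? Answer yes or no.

step 1: __X_XX___X
step 2: _X_X__X_X_
step 3: X_X_XX_X_X
step 4: _X_X__X_X_  (repeats step 2; period 2)
step 10: _X_X__X_X_
step 10 is _X_X__X_X_, still not uniform _

no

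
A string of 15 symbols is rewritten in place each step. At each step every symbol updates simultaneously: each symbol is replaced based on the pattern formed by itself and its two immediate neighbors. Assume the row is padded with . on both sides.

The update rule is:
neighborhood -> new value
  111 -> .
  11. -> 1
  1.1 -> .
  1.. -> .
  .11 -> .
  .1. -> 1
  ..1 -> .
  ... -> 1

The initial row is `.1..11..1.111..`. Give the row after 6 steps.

.1...1..1...1.1
.1.1.1..1.1.1.1
.1.1.1..1.1.1.1  (fixed point — unchanged through step 6)

.1.1.1..1.1.1.1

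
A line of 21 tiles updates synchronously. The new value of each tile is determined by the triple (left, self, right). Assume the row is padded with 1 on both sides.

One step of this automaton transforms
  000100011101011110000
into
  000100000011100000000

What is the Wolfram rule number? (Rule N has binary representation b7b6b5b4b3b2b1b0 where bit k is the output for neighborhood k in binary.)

36

position 8: 111 → 0  (bit 7 = 0)
position 9: 110 → 0  (bit 6 = 0)
position 10: 101 → 1  (bit 5 = 1)
position 0: 100 → 0  (bit 4 = 0)
position 7: 011 → 0  (bit 3 = 0)
position 3: 010 → 1  (bit 2 = 1)
position 2: 001 → 0  (bit 1 = 0)
position 1: 000 → 0  (bit 0 = 0)
bits b7..b0 = 00100100 = 36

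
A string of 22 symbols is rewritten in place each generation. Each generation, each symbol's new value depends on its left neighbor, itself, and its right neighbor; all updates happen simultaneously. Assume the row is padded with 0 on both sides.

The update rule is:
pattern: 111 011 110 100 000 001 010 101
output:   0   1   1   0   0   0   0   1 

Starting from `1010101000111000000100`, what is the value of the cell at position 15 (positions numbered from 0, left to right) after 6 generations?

0101010000101000000000
0010100000010000000000
0001000000000000000000
0000000000000000000000
0000000000000000000000  (fixed point — unchanged through generation 6)
position 15 holds 0

0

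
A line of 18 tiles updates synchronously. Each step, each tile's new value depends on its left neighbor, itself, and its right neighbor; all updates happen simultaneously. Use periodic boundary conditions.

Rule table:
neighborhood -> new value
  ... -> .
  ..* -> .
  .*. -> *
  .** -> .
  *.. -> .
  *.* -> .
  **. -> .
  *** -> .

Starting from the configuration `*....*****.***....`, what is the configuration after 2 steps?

*.................
*.................

*.................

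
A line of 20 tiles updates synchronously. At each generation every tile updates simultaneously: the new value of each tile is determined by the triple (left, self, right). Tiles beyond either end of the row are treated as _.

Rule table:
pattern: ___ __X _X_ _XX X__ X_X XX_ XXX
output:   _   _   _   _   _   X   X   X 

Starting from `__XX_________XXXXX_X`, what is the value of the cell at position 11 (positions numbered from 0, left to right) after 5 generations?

_

___X__________XXXXX_
_______________XXXX_
________________XXX_
_________________XX_
__________________X_
position 11 holds _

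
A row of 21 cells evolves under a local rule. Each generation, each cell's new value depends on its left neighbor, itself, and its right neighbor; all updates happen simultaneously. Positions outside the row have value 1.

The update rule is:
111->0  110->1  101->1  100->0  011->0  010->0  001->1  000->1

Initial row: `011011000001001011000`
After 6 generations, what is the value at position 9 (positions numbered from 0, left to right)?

generation 1: 101101011110010101011
generation 2: 110110100010101010100
generation 3: 011011001101010101001
generation 4: 101101010110101010010
generation 5: 110110101011010100101
generation 6: 011011010101101001010
position 9 holds 1

1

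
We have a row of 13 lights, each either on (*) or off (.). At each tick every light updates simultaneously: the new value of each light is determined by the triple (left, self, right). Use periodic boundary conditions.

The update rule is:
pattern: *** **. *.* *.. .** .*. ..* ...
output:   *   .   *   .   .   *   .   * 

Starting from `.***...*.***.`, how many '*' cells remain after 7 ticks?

7

..*..*.**.*..
*.*..**..**.*
.**........*.
....******.*.
***..****.**.
.*....**.*..*
**.**...**..*
count of *: 7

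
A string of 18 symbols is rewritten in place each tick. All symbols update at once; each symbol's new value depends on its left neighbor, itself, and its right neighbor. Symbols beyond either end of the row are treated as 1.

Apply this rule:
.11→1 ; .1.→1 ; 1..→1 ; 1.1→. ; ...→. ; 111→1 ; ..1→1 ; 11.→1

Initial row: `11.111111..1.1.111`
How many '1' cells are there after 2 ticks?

15

11.111111111.1.111
11.111111111.1.111
count of 1: 15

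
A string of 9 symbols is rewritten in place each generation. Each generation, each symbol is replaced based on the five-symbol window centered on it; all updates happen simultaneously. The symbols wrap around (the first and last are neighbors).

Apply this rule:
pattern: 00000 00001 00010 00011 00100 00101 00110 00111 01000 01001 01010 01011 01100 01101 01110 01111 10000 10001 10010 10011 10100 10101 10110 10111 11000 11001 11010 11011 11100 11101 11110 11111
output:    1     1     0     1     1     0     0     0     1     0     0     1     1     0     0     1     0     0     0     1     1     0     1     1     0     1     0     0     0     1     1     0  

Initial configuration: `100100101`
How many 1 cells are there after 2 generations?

generation 1: 110100011
generation 2: 110110101
count of 1: 6

6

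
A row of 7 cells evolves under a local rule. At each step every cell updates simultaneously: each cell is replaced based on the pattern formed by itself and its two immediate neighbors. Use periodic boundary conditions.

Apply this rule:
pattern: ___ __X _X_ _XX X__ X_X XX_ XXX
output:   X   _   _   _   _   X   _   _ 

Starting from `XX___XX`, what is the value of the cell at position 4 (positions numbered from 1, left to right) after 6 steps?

___X___
XX___XX  (repeats step 0; period 2)
step 6: XX___XX
position 4 holds _

_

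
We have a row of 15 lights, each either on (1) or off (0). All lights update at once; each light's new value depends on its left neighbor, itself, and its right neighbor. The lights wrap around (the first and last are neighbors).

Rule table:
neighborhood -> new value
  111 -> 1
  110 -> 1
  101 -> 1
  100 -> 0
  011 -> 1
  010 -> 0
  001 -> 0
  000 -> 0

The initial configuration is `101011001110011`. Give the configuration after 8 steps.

110111001110011
111111001110011
111111001110011  (fixed point — unchanged through step 8)

111111001110011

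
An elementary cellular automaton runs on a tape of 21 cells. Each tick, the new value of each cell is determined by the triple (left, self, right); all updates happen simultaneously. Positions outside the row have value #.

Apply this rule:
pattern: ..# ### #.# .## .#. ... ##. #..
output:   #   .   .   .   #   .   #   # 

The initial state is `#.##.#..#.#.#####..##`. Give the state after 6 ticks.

#.##.###.##..####.###

#..#.####.#.....###..
####....#.##...#..###
...##..##..##.####...
#.#.###.###.#....##.#
#.#...#...#.##..#.#..
#.##.###.##..####.###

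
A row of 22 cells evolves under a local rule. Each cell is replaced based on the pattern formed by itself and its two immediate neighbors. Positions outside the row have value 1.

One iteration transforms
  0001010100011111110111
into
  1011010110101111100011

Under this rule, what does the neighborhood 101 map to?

0

At position 4 the neighborhood is 101; the next row has 0 there.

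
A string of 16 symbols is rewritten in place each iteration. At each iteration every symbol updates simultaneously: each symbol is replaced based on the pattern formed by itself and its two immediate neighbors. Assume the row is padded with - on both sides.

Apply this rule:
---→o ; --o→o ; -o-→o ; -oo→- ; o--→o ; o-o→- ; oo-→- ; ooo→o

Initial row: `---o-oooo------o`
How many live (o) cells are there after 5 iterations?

11

oooo--oo-ooooooo
-oo-oo----ooooo-
o-----oooo-ooo-o
oooooo-oo---o--o
-oooo----ooooooo
count of o: 11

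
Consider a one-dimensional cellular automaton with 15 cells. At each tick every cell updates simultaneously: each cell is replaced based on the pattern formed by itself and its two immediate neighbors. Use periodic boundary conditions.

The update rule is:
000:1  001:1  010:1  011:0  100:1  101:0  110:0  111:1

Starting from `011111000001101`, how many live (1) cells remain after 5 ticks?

001110111110001
110100011101111
100111101000111
011011001111011
000000110110000
count of 1: 4

4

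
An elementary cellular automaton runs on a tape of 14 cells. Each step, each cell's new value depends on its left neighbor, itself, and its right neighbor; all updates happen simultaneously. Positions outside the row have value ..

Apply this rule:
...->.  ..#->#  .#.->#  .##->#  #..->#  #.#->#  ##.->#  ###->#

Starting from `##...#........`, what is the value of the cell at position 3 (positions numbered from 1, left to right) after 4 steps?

#

###.###.......
########......
#########.....
##########....
position 3 holds #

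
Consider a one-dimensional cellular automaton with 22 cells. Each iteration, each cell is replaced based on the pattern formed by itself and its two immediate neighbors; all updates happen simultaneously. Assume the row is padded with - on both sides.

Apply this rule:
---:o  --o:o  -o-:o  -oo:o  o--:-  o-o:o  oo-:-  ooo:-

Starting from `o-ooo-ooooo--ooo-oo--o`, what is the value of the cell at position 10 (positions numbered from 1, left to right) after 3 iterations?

-

ooo--oo-----oo--oo--oo
o---oo--ooooo--oo--oo-
o-ooo--oo-----oo--oo--
position 10 holds -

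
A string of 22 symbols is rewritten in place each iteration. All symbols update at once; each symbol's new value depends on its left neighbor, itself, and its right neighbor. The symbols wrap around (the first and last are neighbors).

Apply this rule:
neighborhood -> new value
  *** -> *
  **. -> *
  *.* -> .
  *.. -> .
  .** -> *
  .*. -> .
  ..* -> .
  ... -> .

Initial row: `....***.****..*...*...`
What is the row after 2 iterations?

....***.****..........

....***.****..........
....***.****..........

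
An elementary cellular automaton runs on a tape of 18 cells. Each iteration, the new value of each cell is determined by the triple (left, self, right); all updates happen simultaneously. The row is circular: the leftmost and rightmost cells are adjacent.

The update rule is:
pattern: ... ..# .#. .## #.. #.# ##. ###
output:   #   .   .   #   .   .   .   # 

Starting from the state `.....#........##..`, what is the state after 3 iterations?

##.....####..###.#

iteration 1: ####...######.#..#
iteration 2: ###..#.#####.....#
iteration 3: ##.....####..###.#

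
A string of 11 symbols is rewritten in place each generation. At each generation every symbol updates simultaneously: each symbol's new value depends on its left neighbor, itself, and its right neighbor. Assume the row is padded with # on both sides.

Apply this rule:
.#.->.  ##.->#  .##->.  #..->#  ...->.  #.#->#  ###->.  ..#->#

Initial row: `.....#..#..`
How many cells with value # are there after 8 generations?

7

#...#.##.##
##.#.#.##..
.##.#.#.###
#.##.#.#...
##.##.#.#.#
.##.##.#.#.
#.##.##.#.#
##.##.##.#.
count of #: 7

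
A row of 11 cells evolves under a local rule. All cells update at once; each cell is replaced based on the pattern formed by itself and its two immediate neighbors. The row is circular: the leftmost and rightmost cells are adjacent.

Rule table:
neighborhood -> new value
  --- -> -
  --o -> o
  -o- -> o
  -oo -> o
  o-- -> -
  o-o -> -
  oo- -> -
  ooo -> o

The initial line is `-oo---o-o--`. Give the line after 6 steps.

-o--oo--oo-

oo---oo-o--
o---oo--o-o
---oo--oo-o
--oo--oo--o
-oo--oo--oo
-o--oo--oo-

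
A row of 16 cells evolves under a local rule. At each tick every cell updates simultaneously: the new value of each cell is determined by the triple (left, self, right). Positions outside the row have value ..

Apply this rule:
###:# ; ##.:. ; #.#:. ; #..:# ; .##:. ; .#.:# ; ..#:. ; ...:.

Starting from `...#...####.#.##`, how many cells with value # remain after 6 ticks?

3

...##...##..#...
.....#....#.##..
.....##...#...#.
.......#..##..##
.......##...#...
.........#..##..
count of #: 3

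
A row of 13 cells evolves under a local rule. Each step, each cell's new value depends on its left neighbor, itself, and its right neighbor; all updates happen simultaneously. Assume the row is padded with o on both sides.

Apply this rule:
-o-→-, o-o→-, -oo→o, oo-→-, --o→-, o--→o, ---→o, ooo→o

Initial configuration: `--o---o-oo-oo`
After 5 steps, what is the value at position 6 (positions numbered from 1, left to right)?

step 1: o--oo---o--oo
step 2: -o-o-oo--o-oo
step 3: -----o-o---oo
step 4: oooo----oo-oo
step 5: ooo-ooo-o--oo
position 6 holds o

o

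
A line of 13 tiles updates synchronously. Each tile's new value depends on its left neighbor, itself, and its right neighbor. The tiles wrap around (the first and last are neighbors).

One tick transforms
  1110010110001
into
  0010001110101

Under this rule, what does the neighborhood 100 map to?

0

At position 3 the neighborhood is 100; the next row has 0 there.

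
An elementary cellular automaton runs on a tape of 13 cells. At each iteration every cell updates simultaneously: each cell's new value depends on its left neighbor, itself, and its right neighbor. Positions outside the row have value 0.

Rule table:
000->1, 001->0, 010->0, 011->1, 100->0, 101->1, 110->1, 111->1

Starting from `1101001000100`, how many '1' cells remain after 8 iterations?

1110000010001
1110111000100
1111111010001
1111111100100
1111111100001
1111111101100
1111111111101
1111111111110
count of 1: 12

12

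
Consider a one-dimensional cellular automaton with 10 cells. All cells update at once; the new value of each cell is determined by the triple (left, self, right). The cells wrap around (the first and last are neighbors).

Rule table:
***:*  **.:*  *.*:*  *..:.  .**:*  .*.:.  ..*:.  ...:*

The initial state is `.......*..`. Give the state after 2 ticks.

******...*
******.*.*

******.*.*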